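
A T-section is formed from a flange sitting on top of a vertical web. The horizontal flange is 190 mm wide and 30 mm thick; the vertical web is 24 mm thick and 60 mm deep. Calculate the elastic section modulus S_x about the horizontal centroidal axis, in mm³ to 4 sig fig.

S_x ≈ 4.835 × 10⁴ mm³

Break the section into simple shapes (no overlaps), measuring from the bottom-left corner of the bounding box.
Flange: 190 × 30, A = 5 700 mm², y = 75 mm, Ī = 427 500 mm⁴.
Web: 24 × 60, A = 1 440 mm², y = 30 mm, Ī = 432 000 mm⁴.
Centroid: ȳ = ΣA·y / ΣA = 65.9244 mm.
Transfer each piece to the horizontal centroidal axis using Ī + A·d² with d = y − 65.9244:
  flange: d = 9.07563 mm → contributes +896 992 mm⁴
  web: d = -35.9244 mm → contributes +2 290 407 mm⁴
Total I = 3 187 399 mm⁴.
Extreme fibre distance c = 65.9244 mm; S = I/c = 48349.3 mm³.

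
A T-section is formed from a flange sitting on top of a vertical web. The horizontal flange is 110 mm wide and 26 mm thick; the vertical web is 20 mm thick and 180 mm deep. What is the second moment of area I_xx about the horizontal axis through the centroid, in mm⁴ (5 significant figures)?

I_xx ≈ 2.6790 × 10⁷ mm⁴

Break the section into simple shapes (no overlaps), measuring from the bottom-left corner of the bounding box.
Flange: 110 × 26, A = 2 860 mm², y = 193 mm, Ī = 161113.3 mm⁴.
Web: 20 × 180, A = 3 600 mm², y = 90 mm, Ī = 9 720 000 mm⁴.
Centroid: ȳ = ΣA·y / ΣA = 135.6006 mm.
Transfer each piece to the horizontal axis through the centroid using Ī + A·d² with d = y − 135.6006:
  flange: d = 57.39938 mm → contributes +9 583 924 mm⁴
  web: d = -45.60062 mm → contributes +17 205 899 mm⁴
Total I = 26 789 823 mm⁴.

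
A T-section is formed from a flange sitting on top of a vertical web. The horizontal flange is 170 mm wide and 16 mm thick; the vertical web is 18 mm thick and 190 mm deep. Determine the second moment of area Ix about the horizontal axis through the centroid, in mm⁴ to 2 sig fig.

Ix ≈ 2.6 × 10⁷ mm⁴

Treat the section as a set of non-overlapping primitives; coordinates are from the bounding-box lower-left.
Flange: 170 × 16, A = 2 720 mm², y = 198 mm, Ī = 58 027 mm⁴.
Web: 18 × 190, A = 3 420 mm², y = 95 mm, Ī = 10 288 500 mm⁴.
Centroid: ȳ = ΣA·y / ΣA = 140.6 mm.
Transfer each piece to the horizontal axis through the centroid using Ī + A·d² with d = y − 140.6:
  flange: d = 57.37 mm → contributes +9 010 825 mm⁴
  web: d = -45.63 mm → contributes +17 408 855 mm⁴
Total I = 26 419 680 mm⁴.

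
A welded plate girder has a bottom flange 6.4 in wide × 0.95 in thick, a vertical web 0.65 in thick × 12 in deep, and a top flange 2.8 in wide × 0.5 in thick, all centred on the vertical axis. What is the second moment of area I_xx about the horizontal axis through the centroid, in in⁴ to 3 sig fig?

Split into non-overlapping primitives; take the origin at the lower-left of the bounding box.
Bottom plate: 6.4 × 0.95, A = 6.08 in², y = 0.475 in, Ī = 0.45727 in⁴.
Web plate: 0.65 × 12, A = 7.8 in², y = 6.95 in, Ī = 93.6 in⁴.
Top plate: 2.8 × 0.5, A = 1.4 in², y = 13.2 in, Ī = 0.029167 in⁴.
Centroid: ȳ = ΣA·y / ΣA = 4.9462 in.
Transfer each piece to the horizontal axis through the centroid using Ī + A·d² with d = y − 4.9462:
  bottom plate: d = -4.4712 in → contributes +122.01 in⁴
  web plate: d = 2.0038 in → contributes +124.92 in⁴
  top plate: d = 8.2538 in → contributes +95.404 in⁴
Total I = 342.33 in⁴.

I_xx ≈ 342 in⁴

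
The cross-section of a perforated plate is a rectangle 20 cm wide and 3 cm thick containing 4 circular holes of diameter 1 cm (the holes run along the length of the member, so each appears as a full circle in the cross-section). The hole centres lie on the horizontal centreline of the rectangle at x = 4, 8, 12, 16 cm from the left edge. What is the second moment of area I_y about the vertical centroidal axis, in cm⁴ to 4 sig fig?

I_y ≈ 1937 cm⁴

Break the section into simple shapes (no overlaps), measuring from the bottom-left corner of the bounding box.
Plate: 20 × 3, A = 60 cm², x = 10 cm, Ī = 2 000 cm⁴.
Hole 1 (subtracted): ⌀1, A = 0.785398 cm², x = 4 cm, Ī = 0.0490874 cm⁴.
Hole 2 (subtracted): ⌀1, A = 0.785398 cm², x = 8 cm, Ī = 0.0490874 cm⁴.
Hole 3 (subtracted): ⌀1, A = 0.785398 cm², x = 12 cm, Ī = 0.0490874 cm⁴.
Hole 4 (subtracted): ⌀1, A = 0.785398 cm², x = 16 cm, Ī = 0.0490874 cm⁴.
By symmetry the centroid is at mid-width, x̄ = 10 cm.
Transfer each piece to the vertical centroidal axis using Ī + A·d² with d = x − 10:
  plate: d = 0 cm → contributes +2 000 cm⁴
  hole 1: d = -6 cm → contributes −28.3234 cm⁴
  hole 2: d = -2 cm → contributes −3.19068 cm⁴
  hole 3: d = 2 cm → contributes −3.19068 cm⁴
  hole 4: d = 6 cm → contributes −28.3234 cm⁴
Total I = 1936.97 cm⁴.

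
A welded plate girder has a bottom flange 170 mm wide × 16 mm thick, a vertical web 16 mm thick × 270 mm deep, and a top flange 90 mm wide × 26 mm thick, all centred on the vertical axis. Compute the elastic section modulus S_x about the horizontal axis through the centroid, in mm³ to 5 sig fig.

S_x ≈ 8.0411 × 10⁵ mm³

Split into non-overlapping primitives; take the origin at the lower-left of the bounding box.
Bottom plate: 170 × 16, A = 2 720 mm², y = 8 mm, Ī = 58026.67 mm⁴.
Web plate: 16 × 270, A = 4 320 mm², y = 151 mm, Ī = 26 244 000 mm⁴.
Top plate: 90 × 26, A = 2 340 mm², y = 299 mm, Ī = 131 820 mm⁴.
Centroid: ȳ = ΣA·y / ΣA = 146.4542 mm.
Transfer each piece to the horizontal axis through the centroid using Ī + A·d² with d = y − 146.4542:
  bottom plate: d = -138.4542 mm → contributes +52 199 213 mm⁴
  web plate: d = 4.545842 mm → contributes +26 333 271 mm⁴
  top plate: d = 152.5458 mm → contributes +54 584 168 mm⁴
Total I = 133 116 652 mm⁴.
Extreme fibre distance c = 165.5458 mm; S = I/c = 804107.5 mm³.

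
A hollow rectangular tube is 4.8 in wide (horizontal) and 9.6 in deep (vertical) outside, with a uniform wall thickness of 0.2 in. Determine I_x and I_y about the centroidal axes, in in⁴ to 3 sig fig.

Treat the section as a set of non-overlapping primitives; coordinates are from the bounding-box lower-left.
Outer rectangle: 4.8 × 9.6, A = 46.08 in², y = 4.8 in, Ī = 353.89 in⁴.
Inner void (subtracted): 4.4 × 9.2, A = 40.48 in², y = 4.8 in, Ī = 285.52 in⁴.
By symmetry the centroid is at mid-height, ȳ = 4.8 in.
All pieces are centred on the centroidal x-axis, so I = ΣĪ (holes subtracted) = 68.375 in⁴.
Repeating about the centroidal y-axis gives I_y = 23.166 in⁴.

I_x ≈ 68.4 in⁴, I_y ≈ 23.2 in⁴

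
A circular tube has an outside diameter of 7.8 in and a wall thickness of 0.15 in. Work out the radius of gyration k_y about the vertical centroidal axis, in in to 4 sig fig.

k_y ≈ 2.705 in

Split into non-overlapping primitives; take the origin at the lower-left of the bounding box.
Outer circle: ⌀7.8, A = 47.7836 in², x = 3.9 in, Ī = 181.697 in⁴.
Bore (subtracted): ⌀7.5, A = 44.1786 in², x = 3.9 in, Ī = 155.316 in⁴.
By symmetry the centroid is at mid-width, x̄ = 3.9 in.
All pieces are centred on the vertical centroidal axis, so I = ΣĪ (holes subtracted) = 26.3817 in⁴.
Radius of gyration: k = √(I/A) = √(26.3817 / 3.60498) = 2.7052 in.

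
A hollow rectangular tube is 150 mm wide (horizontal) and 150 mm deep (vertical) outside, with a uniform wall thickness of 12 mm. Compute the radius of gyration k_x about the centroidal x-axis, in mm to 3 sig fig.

Treat the section as a set of non-overlapping primitives; coordinates are from the bounding-box lower-left.
Outer rectangle: 150 × 150, A = 22 500 mm², y = 75 mm, Ī = 42 187 500 mm⁴.
Inner void (subtracted): 126 × 126, A = 15 876 mm², y = 75 mm, Ī = 21 003 948 mm⁴.
By symmetry the centroid is at mid-height, ȳ = 75 mm.
All pieces are centred on the centroidal x-axis, so I = ΣĪ (holes subtracted) = 21 183 552 mm⁴.
Radius of gyration: k = √(I/A) = √(21 183 552 / 6 624) = 56.551 mm.

k_x ≈ 56.6 mm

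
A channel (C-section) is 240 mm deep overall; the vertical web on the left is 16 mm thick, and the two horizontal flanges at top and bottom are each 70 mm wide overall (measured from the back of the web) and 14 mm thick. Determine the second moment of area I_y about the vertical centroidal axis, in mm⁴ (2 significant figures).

Split into non-overlapping primitives; take the origin at the lower-left of the bounding box.
Web: 16 × 240, A = 3 840 mm², x = 8 mm, Ī = 81 920 mm⁴.
Top flange (beyond web): 54 × 14, A = 756 mm², x = 43 mm, Ī = 183 708 mm⁴.
Bottom flange (beyond web): 54 × 14, A = 756 mm², x = 43 mm, Ī = 183 708 mm⁴.
Centroid: x̄ = ΣA·x / ΣA = 17.89 mm.
Transfer each piece to the vertical centroidal axis using Ī + A·d² with d = x − 17.89:
  web: d = -9.888 mm → contributes +457 358 mm⁴
  top flange (beyond web): d = 25.11 mm → contributes +660 455 mm⁴
  bottom flange (beyond web): d = 25.11 mm → contributes +660 455 mm⁴
Total I = 1 778 269 mm⁴.

I_y ≈ 1.8 × 10⁶ mm⁴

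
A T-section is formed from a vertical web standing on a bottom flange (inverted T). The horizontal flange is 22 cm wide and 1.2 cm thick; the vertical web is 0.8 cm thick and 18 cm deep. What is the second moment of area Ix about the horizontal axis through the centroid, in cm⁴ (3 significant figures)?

Ix ≈ 1250 cm⁴

Treat the section as a set of non-overlapping primitives; coordinates are from the bounding-box lower-left.
Flange: 22 × 1.2, A = 26.4 cm², y = 0.6 cm, Ī = 3.168 cm⁴.
Web: 0.8 × 18, A = 14.4 cm², y = 10.2 cm, Ī = 388.8 cm⁴.
Centroid: ȳ = ΣA·y / ΣA = 3.9882 cm.
Transfer each piece to the horizontal axis through the centroid using Ī + A·d² with d = y − 3.9882:
  flange: d = -3.3882 cm → contributes +306.24 cm⁴
  web: d = 6.2118 cm → contributes +944.44 cm⁴
Total I = 1250.7 cm⁴.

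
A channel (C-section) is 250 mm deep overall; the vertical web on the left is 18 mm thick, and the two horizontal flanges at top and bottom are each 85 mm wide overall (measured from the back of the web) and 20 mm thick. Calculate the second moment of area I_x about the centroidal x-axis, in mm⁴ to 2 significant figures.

I_x ≈ 5.9 × 10⁷ mm⁴

Break the section into simple shapes (no overlaps), measuring from the bottom-left corner of the bounding box.
Web: 18 × 250, A = 4 500 mm², y = 125 mm, Ī = 23 437 500 mm⁴.
Top flange (beyond web): 67 × 20, A = 1 340 mm², y = 240 mm, Ī = 44 667 mm⁴.
Bottom flange (beyond web): 67 × 20, A = 1 340 mm², y = 10 mm, Ī = 44 667 mm⁴.
By symmetry the centroid is at mid-height, ȳ = 125 mm.
Transfer each piece to the centroidal x-axis using Ī + A·d² with d = y − 125:
  web: d = 0 mm → contributes +23 437 500 mm⁴
  top flange (beyond web): d = 115 mm → contributes +17 766 167 mm⁴
  bottom flange (beyond web): d = -115 mm → contributes +17 766 167 mm⁴
Total I = 58 969 833 mm⁴.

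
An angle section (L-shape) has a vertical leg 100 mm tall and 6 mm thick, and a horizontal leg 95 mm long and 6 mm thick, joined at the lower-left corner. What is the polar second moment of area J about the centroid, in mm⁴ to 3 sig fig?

J ≈ 2.12 × 10⁶ mm⁴

Decompose the section into non-overlapping parts with the origin at the bottom-left of its bounding rectangle.
Vertical leg: 6 × 100, A = 600 mm², y = 50 mm, Ī = 500 000 mm⁴.
Horizontal leg (remainder): 89 × 6, A = 534 mm², y = 3 mm, Ī = 1 602 mm⁴.
Centroid: ȳ = ΣA·y / ΣA = 27.868 mm.
Transfer each piece to the centroidal x-axis using Ī + A·d² with d = y − 27.868:
  vertical leg: d = 22.132 mm → contributes +793 903 mm⁴
  horizontal leg (remainder): d = -24.868 mm → contributes +331 830 mm⁴
Total I = 1 125 732 mm⁴.
For the y-axis: x̄ = 25.368 mm.
Repeating about the centroidal y-axis gives I_y = 991 765 mm⁴.
Polar second moment: J = I_x + I_y = 2 117 497 mm⁴.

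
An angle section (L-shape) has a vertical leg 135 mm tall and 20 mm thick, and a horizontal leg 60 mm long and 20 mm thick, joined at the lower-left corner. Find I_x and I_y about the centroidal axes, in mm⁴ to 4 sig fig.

I_x ≈ 6.168 × 10⁶ mm⁴, I_y ≈ 7.521 × 10⁵ mm⁴

Split into non-overlapping primitives; take the origin at the lower-left of the bounding box.
Vertical leg: 20 × 135, A = 2 700 mm², y = 67.5 mm, Ī = 4 100 625 mm⁴.
Horizontal leg (remainder): 40 × 20, A = 800 mm², y = 10 mm, Ī = 26666.7 mm⁴.
Centroid: ȳ = ΣA·y / ΣA = 54.3571 mm.
Transfer each piece to the centroidal x-axis using Ī + A·d² with d = y − 54.3571:
  vertical leg: d = 13.1429 mm → contributes +4 567 009 mm⁴
  horizontal leg (remainder): d = -44.3571 mm → contributes +1 600 712 mm⁴
Total I = 6 167 720 mm⁴.
For the y-axis: x̄ = 16.8571 mm.
Repeating about the centroidal y-axis gives I_y = 752 095 mm⁴.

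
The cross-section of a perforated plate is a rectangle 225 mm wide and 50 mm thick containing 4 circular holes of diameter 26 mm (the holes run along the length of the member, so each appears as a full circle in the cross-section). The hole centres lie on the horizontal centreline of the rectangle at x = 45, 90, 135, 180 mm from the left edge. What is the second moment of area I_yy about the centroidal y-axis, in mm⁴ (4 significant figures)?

I_yy ≈ 4.200 × 10⁷ mm⁴

Break the section into simple shapes (no overlaps), measuring from the bottom-left corner of the bounding box.
Plate: 225 × 50, A = 11 250 mm², x = 112.5 mm, Ī = 47 460 938 mm⁴.
Hole 1 (subtracted): ⌀26, A = 530.929 mm², x = 45 mm, Ī = 22431.8 mm⁴.
Hole 2 (subtracted): ⌀26, A = 530.929 mm², x = 90 mm, Ī = 22431.8 mm⁴.
Hole 3 (subtracted): ⌀26, A = 530.929 mm², x = 135 mm, Ī = 22431.8 mm⁴.
Hole 4 (subtracted): ⌀26, A = 530.929 mm², x = 180 mm, Ī = 22431.8 mm⁴.
By symmetry the centroid is at mid-width, x̄ = 112.5 mm.
Transfer each piece to the centroidal y-axis using Ī + A·d² with d = x − 112.5:
  plate: d = 0 mm → contributes +47 460 938 mm⁴
  hole 1: d = -67.5 mm → contributes −2 441 478 mm⁴
  hole 2: d = -22.5 mm → contributes −291 215 mm⁴
  hole 3: d = 22.5 mm → contributes −291 215 mm⁴
  hole 4: d = 67.5 mm → contributes −2 441 478 mm⁴
Total I = 41 995 553 mm⁴.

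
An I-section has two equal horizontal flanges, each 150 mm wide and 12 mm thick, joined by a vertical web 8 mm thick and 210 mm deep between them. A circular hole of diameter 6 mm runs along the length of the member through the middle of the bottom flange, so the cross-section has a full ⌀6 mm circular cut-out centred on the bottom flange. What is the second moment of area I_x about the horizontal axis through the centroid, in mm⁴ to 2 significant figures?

I_x ≈ 5.0 × 10⁷ mm⁴

Decompose the section into non-overlapping parts with the origin at the bottom-left of its bounding rectangle.
Bottom flange: 150 × 12, A = 1 800 mm², y = 6 mm, Ī = 21 600 mm⁴.
Web: 8 × 210, A = 1 680 mm², y = 117 mm, Ī = 6 174 000 mm⁴.
Top flange: 150 × 12, A = 1 800 mm², y = 228 mm, Ī = 21 600 mm⁴.
Hole (subtracted): ⌀6, A = 28.27 mm², y = 6 mm, Ī = 63.62 mm⁴.
Centroid: ȳ = ΣA·y / ΣA = 117.6 mm.
Transfer each piece to the horizontal axis through the centroid using Ī + A·d² with d = y − 117.6:
  bottom flange: d = -111.6 mm → contributes +22 438 845 mm⁴
  web: d = -0.5976 mm → contributes +6 174 600 mm⁴
  top flange: d = 110.4 mm → contributes +21 961 240 mm⁴
  hole: d = -111.6 mm → contributes −352 193 mm⁴
Total I = 50 222 493 mm⁴.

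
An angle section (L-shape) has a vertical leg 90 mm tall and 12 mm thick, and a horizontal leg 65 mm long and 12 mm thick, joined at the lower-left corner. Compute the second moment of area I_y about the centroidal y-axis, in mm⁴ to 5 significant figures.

I_y ≈ 5.8463 × 10⁵ mm⁴

Break the section into simple shapes (no overlaps), measuring from the bottom-left corner of the bounding box.
Vertical leg: 12 × 90, A = 1 080 mm², x = 6 mm, Ī = 12 960 mm⁴.
Horizontal leg (remainder): 53 × 12, A = 636 mm², x = 38.5 mm, Ī = 148 877 mm⁴.
Centroid: x̄ = ΣA·x / ΣA = 18.04545 mm.
Transfer each piece to the centroidal y-axis using Ī + A·d² with d = x − 18.04545:
  vertical leg: d = -12.04545 mm → contributes +169660.4 mm⁴
  horizontal leg (remainder): d = 20.45455 mm → contributes +414 972 mm⁴
Total I = 584632.5 mm⁴.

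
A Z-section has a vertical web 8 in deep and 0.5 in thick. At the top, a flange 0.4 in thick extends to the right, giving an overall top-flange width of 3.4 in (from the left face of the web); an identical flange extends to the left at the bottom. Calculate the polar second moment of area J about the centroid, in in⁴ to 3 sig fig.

Decompose the section into non-overlapping parts with the origin at the bottom-left of its bounding rectangle.
Web: 0.5 × 8, A = 4 in², y = 4 in, Ī = 21.333 in⁴.
Top flange (beyond web): 2.9 × 0.4, A = 1.16 in², y = 7.8 in, Ī = 0.015467 in⁴.
Bottom flange (beyond web): 2.9 × 0.4, A = 1.16 in², y = 0.2 in, Ī = 0.015467 in⁴.
Centroid: ȳ = ΣA·y / ΣA = 4 in.
Transfer each piece to the centroidal x-axis using Ī + A·d² with d = y − 4:
  web: d = 0 in → contributes +21.333 in⁴
  top flange (beyond web): d = 3.8 in → contributes +16.766 in⁴
  bottom flange (beyond web): d = -3.8 in → contributes +16.766 in⁴
Total I = 54.865 in⁴.
For the y-axis: x̄ = 3.15 in.
Repeating about the centroidal y-axis gives I_y = 8.4141 in⁴.
Polar second moment: J = I_x + I_y = 63.279 in⁴.

J ≈ 63.3 in⁴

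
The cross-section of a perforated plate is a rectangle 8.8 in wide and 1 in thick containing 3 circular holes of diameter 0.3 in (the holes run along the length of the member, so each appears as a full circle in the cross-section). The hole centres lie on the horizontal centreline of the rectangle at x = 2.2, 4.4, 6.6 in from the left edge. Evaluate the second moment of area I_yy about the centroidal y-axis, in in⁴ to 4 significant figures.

Break the section into simple shapes (no overlaps), measuring from the bottom-left corner of the bounding box.
Plate: 8.8 × 1, A = 8.8 in², x = 4.4 in, Ī = 56.7893 in⁴.
Hole 1 (subtracted): ⌀0.3, A = 0.0706858 in², x = 2.2 in, Ī = 0.000397608 in⁴.
Hole 2 (subtracted): ⌀0.3, A = 0.0706858 in², x = 4.4 in, Ī = 0.000397608 in⁴.
Hole 3 (subtracted): ⌀0.3, A = 0.0706858 in², x = 6.6 in, Ī = 0.000397608 in⁴.
By symmetry the centroid is at mid-width, x̄ = 4.4 in.
Transfer each piece to the centroidal y-axis using Ī + A·d² with d = x − 4.4:
  plate: d = 0 in → contributes +56.7893 in⁴
  hole 1: d = -2.2 in → contributes −0.342517 in⁴
  hole 2: d = 0 in → contributes −0.000397608 in⁴
  hole 3: d = 2.2 in → contributes −0.342517 in⁴
Total I = 56.1039 in⁴.

I_yy ≈ 56.10 in⁴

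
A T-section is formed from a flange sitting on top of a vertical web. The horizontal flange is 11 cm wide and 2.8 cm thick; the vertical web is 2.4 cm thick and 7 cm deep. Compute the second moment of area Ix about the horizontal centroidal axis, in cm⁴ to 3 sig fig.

Treat the section as a set of non-overlapping primitives; coordinates are from the bounding-box lower-left.
Flange: 11 × 2.8, A = 30.8 cm², y = 8.4 cm, Ī = 20.123 cm⁴.
Web: 2.4 × 7, A = 16.8 cm², y = 3.5 cm, Ī = 68.6 cm⁴.
Centroid: ȳ = ΣA·y / ΣA = 6.6706 cm.
Transfer each piece to the horizontal centroidal axis using Ī + A·d² with d = y − 6.6706:
  flange: d = 1.7294 cm → contributes +112.24 cm⁴
  web: d = -3.1706 cm → contributes +237.48 cm⁴
Total I = 349.73 cm⁴.

Ix ≈ 350 cm⁴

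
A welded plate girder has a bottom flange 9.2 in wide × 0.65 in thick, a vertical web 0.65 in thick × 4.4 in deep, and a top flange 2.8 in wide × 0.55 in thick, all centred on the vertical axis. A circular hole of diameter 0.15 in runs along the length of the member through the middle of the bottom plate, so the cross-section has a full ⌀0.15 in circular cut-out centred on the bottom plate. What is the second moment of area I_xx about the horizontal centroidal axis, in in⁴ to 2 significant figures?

Break the section into simple shapes (no overlaps), measuring from the bottom-left corner of the bounding box.
Bottom plate: 9.2 × 0.65, A = 5.98 in², y = 0.325 in, Ī = 0.2105 in⁴.
Web plate: 0.65 × 4.4, A = 2.86 in², y = 2.85 in, Ī = 4.614 in⁴.
Top plate: 2.8 × 0.55, A = 1.54 in², y = 5.325 in, Ī = 0.03882 in⁴.
Hole (subtracted): ⌀0.15, A = 0.01767 in², y = 0.325 in, Ī = 0.00002485 in⁴.
Centroid: ȳ = ΣA·y / ΣA = 1.765 in.
Transfer each piece to the horizontal centroidal axis using Ī + A·d² with d = y − 1.765:
  bottom plate: d = -1.44 in → contributes +12.61 in⁴
  web plate: d = 1.085 in → contributes +7.981 in⁴
  top plate: d = 3.56 in → contributes +19.56 in⁴
  hole: d = -1.44 in → contributes −0.03667 in⁴
Total I = 40.11 in⁴.

I_xx ≈ 40 in⁴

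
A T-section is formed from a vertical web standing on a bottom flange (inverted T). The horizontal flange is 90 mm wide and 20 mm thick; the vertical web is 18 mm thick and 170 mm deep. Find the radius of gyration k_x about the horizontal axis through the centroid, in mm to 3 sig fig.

k_x ≈ 60.3 mm

Decompose the section into non-overlapping parts with the origin at the bottom-left of its bounding rectangle.
Flange: 90 × 20, A = 1 800 mm², y = 10 mm, Ī = 60 000 mm⁴.
Web: 18 × 170, A = 3 060 mm², y = 105 mm, Ī = 7 369 500 mm⁴.
Centroid: ȳ = ΣA·y / ΣA = 69.815 mm.
Transfer each piece to the horizontal axis through the centroid using Ī + A·d² with d = y − 69.815:
  flange: d = -59.815 mm → contributes +6 500 062 mm⁴
  web: d = 35.185 mm → contributes +11 157 772 mm⁴
Total I = 17 657 833 mm⁴.
Radius of gyration: k = √(I/A) = √(17 657 833 / 4 860) = 60.277 mm.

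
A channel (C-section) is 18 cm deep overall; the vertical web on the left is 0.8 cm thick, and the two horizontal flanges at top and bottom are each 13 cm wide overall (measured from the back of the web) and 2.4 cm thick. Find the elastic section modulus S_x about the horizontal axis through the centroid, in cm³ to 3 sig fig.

Decompose the section into non-overlapping parts with the origin at the bottom-left of its bounding rectangle.
Web: 0.8 × 18, A = 14.4 cm², y = 9 cm, Ī = 388.8 cm⁴.
Top flange (beyond web): 12.2 × 2.4, A = 29.28 cm², y = 16.8 cm, Ī = 14.054 cm⁴.
Bottom flange (beyond web): 12.2 × 2.4, A = 29.28 cm², y = 1.2 cm, Ī = 14.054 cm⁴.
By symmetry the centroid is at mid-height, ȳ = 9 cm.
Transfer each piece to the horizontal axis through the centroid using Ī + A·d² with d = y − 9:
  web: d = 0 cm → contributes +388.8 cm⁴
  top flange (beyond web): d = 7.8 cm → contributes +1795.4 cm⁴
  bottom flange (beyond web): d = -7.8 cm → contributes +1795.4 cm⁴
Total I = 3979.7 cm⁴.
Extreme fibre distance c = 9 cm; S = I/c = 442.19 cm³.

S_x ≈ 442 cm³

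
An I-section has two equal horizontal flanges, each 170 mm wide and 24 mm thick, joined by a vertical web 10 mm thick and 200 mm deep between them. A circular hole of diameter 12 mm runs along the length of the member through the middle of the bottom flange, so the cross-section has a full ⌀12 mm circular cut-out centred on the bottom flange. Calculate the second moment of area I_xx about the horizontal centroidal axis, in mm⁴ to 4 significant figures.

I_xx ≈ 1.080 × 10⁸ mm⁴

Treat the section as a set of non-overlapping primitives; coordinates are from the bounding-box lower-left.
Bottom flange: 170 × 24, A = 4 080 mm², y = 12 mm, Ī = 195 840 mm⁴.
Web: 10 × 200, A = 2 000 mm², y = 124 mm, Ī = 6 666 667 mm⁴.
Top flange: 170 × 24, A = 4 080 mm², y = 236 mm, Ī = 195 840 mm⁴.
Hole (subtracted): ⌀12, A = 113.097 mm², y = 12 mm, Ī = 1017.88 mm⁴.
Centroid: ȳ = ΣA·y / ΣA = 125.261 mm.
Transfer each piece to the horizontal centroidal axis using Ī + A·d² with d = y − 125.261:
  bottom flange: d = -113.261 mm → contributes +52 534 095 mm⁴
  web: d = -1.26078 mm → contributes +6 669 846 mm⁴
  top flange: d = 110.739 mm → contributes +50 229 596 mm⁴
  hole: d = -113.261 mm → contributes −1 451 831 mm⁴
Total I = 107 981 706 mm⁴.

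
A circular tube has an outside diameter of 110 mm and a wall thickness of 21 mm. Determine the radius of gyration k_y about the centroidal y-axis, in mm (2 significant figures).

Split into non-overlapping primitives; take the origin at the lower-left of the bounding box.
Outer circle: ⌀110, A = 9 503 mm², x = 55 mm, Ī = 7 186 884 mm⁴.
Bore (subtracted): ⌀68, A = 3 632 mm², x = 55 mm, Ī = 1 049 556 mm⁴.
By symmetry the centroid is at mid-width, x̄ = 55 mm.
All pieces are centred on the centroidal y-axis, so I = ΣĪ (holes subtracted) = 6 137 328 mm⁴.
Radius of gyration: k = √(I/A) = √(6 137 328 / 5 872) = 32.33 mm.

k_y ≈ 32 mm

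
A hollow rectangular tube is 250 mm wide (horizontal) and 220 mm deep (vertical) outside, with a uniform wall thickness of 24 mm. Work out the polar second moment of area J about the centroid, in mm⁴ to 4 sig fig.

J ≈ 3.045 × 10⁸ mm⁴

Treat the section as a set of non-overlapping primitives; coordinates are from the bounding-box lower-left.
Outer rectangle: 250 × 220, A = 55 000 mm², y = 110 mm, Ī = 221 833 333 mm⁴.
Inner void (subtracted): 202 × 172, A = 34 744 mm², y = 110 mm, Ī = 85 655 541 mm⁴.
By symmetry the centroid is at mid-height, ȳ = 110 mm.
All pieces are centred on the centroidal x-axis, so I = ΣĪ (holes subtracted) = 136 177 792 mm⁴.
Repeating about the centroidal y-axis gives I_y = 168 317 152 mm⁴.
Polar second moment: J = I_x + I_y = 304 494 944 mm⁴.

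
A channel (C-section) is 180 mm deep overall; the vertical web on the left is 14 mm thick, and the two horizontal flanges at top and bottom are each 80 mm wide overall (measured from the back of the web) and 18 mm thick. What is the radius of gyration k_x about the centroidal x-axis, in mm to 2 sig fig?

Decompose the section into non-overlapping parts with the origin at the bottom-left of its bounding rectangle.
Web: 14 × 180, A = 2 520 mm², y = 90 mm, Ī = 6 804 000 mm⁴.
Top flange (beyond web): 66 × 18, A = 1 188 mm², y = 171 mm, Ī = 32 076 mm⁴.
Bottom flange (beyond web): 66 × 18, A = 1 188 mm², y = 9 mm, Ī = 32 076 mm⁴.
By symmetry the centroid is at mid-height, ȳ = 90 mm.
Transfer each piece to the centroidal x-axis using Ī + A·d² with d = y − 90:
  web: d = 0 mm → contributes +6 804 000 mm⁴
  top flange (beyond web): d = 81 mm → contributes +7 826 544 mm⁴
  bottom flange (beyond web): d = -81 mm → contributes +7 826 544 mm⁴
Total I = 22 457 088 mm⁴.
Radius of gyration: k = √(I/A) = √(22 457 088 / 4 896) = 67.73 mm.

k_x ≈ 68 mm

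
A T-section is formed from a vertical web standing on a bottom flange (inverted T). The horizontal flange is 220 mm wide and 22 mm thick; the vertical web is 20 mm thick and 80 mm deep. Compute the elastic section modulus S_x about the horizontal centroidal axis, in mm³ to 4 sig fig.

S_x ≈ 5.332 × 10⁴ mm³

Treat the section as a set of non-overlapping primitives; coordinates are from the bounding-box lower-left.
Flange: 220 × 22, A = 4 840 mm², y = 11 mm, Ī = 195 213 mm⁴.
Web: 20 × 80, A = 1 600 mm², y = 62 mm, Ī = 853 333 mm⁴.
Centroid: ȳ = ΣA·y / ΣA = 23.6708 mm.
Transfer each piece to the horizontal centroidal axis using Ī + A·d² with d = y − 23.6708:
  flange: d = -12.6708 mm → contributes +972 272 mm⁴
  web: d = 38.3292 mm → contributes +3 203 937 mm⁴
Total I = 4 176 209 mm⁴.
Extreme fibre distance c = 78.3292 mm; S = I/c = 53316.1 mm³.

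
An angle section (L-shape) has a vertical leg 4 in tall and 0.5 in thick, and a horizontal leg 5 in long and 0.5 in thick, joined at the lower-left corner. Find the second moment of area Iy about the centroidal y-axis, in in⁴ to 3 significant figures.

Iy ≈ 10.5 in⁴

Split into non-overlapping primitives; take the origin at the lower-left of the bounding box.
Vertical leg: 0.5 × 4, A = 2 in², x = 0.25 in, Ī = 0.041667 in⁴.
Horizontal leg (remainder): 4.5 × 0.5, A = 2.25 in², x = 2.75 in, Ī = 3.7969 in⁴.
Centroid: x̄ = ΣA·x / ΣA = 1.5735 in.
Transfer each piece to the centroidal y-axis using Ī + A·d² with d = x − 1.5735:
  vertical leg: d = -1.3235 in → contributes +3.5451 in⁴
  horizontal leg (remainder): d = 1.1765 in → contributes +6.9111 in⁴
Total I = 10.456 in⁴.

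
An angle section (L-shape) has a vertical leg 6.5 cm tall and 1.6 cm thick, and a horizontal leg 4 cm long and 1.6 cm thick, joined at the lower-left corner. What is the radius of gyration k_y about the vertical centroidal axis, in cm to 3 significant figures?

Break the section into simple shapes (no overlaps), measuring from the bottom-left corner of the bounding box.
Vertical leg: 1.6 × 6.5, A = 10.4 cm², x = 0.8 cm, Ī = 2.2187 cm⁴.
Horizontal leg (remainder): 2.4 × 1.6, A = 3.84 cm², x = 2.8 cm, Ī = 1.8432 cm⁴.
Centroid: x̄ = ΣA·x / ΣA = 1.3393 cm.
Transfer each piece to the vertical centroidal axis using Ī + A·d² with d = x − 1.3393:
  vertical leg: d = -0.53933 cm → contributes +5.2437 cm⁴
  horizontal leg (remainder): d = 1.4607 cm → contributes +10.036 cm⁴
Total I = 15.28 cm⁴.
Radius of gyration: k = √(I/A) = √(15.28 / 14.24) = 1.0359 cm.

k_y ≈ 1.04 cm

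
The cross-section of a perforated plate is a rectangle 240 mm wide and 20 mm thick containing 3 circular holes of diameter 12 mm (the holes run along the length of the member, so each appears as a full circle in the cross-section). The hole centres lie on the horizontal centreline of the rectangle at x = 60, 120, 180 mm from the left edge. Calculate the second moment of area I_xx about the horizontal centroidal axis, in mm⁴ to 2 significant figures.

I_xx ≈ 1.6 × 10⁵ mm⁴

Split into non-overlapping primitives; take the origin at the lower-left of the bounding box.
Plate: 240 × 20, A = 4 800 mm², y = 10 mm, Ī = 160 000 mm⁴.
Hole 1 (subtracted): ⌀12, A = 113.1 mm², y = 10 mm, Ī = 1 018 mm⁴.
Hole 2 (subtracted): ⌀12, A = 113.1 mm², y = 10 mm, Ī = 1 018 mm⁴.
Hole 3 (subtracted): ⌀12, A = 113.1 mm², y = 10 mm, Ī = 1 018 mm⁴.
By symmetry the centroid is at mid-height, ȳ = 10 mm.
All pieces are centred on the horizontal centroidal axis, so I = ΣĪ (holes subtracted) = 156 946 mm⁴.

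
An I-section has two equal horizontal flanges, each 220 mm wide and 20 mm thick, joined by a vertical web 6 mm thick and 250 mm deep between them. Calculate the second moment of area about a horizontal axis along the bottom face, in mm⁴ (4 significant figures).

I_base ≈ 3.850 × 10⁸ mm⁴

Treat the section as a set of non-overlapping primitives; coordinates are from the bounding-box lower-left.
Bottom flange: 220 × 20, A = 4 400 mm², y = 10 mm, Ī = 146 667 mm⁴.
Web: 6 × 250, A = 1 500 mm², y = 145 mm, Ī = 7 812 500 mm⁴.
Top flange: 220 × 20, A = 4 400 mm², y = 280 mm, Ī = 146 667 mm⁴.
Transfer each piece to a horizontal axis along the bottom face using Ī + A·d² with d = y − 0:
  bottom flange: d = 10 mm → contributes +586 667 mm⁴
  web: d = 145 mm → contributes +39 350 000 mm⁴
  top flange: d = 280 mm → contributes +345 106 667 mm⁴
Total I = 385 043 333 mm⁴.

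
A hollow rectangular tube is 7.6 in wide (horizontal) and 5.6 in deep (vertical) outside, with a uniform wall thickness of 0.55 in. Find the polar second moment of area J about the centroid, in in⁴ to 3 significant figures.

J ≈ 164 in⁴

Split into non-overlapping primitives; take the origin at the lower-left of the bounding box.
Outer rectangle: 7.6 × 5.6, A = 42.56 in², y = 2.8 in, Ī = 111.22 in⁴.
Inner void (subtracted): 6.5 × 4.5, A = 29.25 in², y = 2.8 in, Ī = 49.359 in⁴.
By symmetry the centroid is at mid-height, ȳ = 2.8 in.
All pieces are centred on the centroidal x-axis, so I = ΣĪ (holes subtracted) = 61.864 in⁴.
Repeating about the centroidal y-axis gives I_y = 101.87 in⁴.
Polar second moment: J = I_x + I_y = 163.74 in⁴.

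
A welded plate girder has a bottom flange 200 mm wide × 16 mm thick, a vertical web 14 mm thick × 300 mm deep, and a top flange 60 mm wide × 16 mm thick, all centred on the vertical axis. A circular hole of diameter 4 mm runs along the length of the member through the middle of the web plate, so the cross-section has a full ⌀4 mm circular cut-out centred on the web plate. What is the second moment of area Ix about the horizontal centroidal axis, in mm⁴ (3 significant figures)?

Break the section into simple shapes (no overlaps), measuring from the bottom-left corner of the bounding box.
Bottom plate: 200 × 16, A = 3 200 mm², y = 8 mm, Ī = 68 267 mm⁴.
Web plate: 14 × 300, A = 4 200 mm², y = 166 mm, Ī = 31 500 000 mm⁴.
Top plate: 60 × 16, A = 960 mm², y = 324 mm, Ī = 20 480 mm⁴.
Hole (subtracted): ⌀4, A = 12.566 mm², y = 166 mm, Ī = 12.566 mm⁴.
Centroid: ȳ = ΣA·y / ΣA = 123.6 mm.
Transfer each piece to the horizontal centroidal axis using Ī + A·d² with d = y − 123.6:
  bottom plate: d = -115.6 mm → contributes +42 832 010 mm⁴
  web plate: d = 42.399 mm → contributes +39 050 115 mm⁴
  top plate: d = 200.4 mm → contributes +38 573 718 mm⁴
  hole: d = 42.399 mm → contributes −22 602 mm⁴
Total I = 120 433 240 mm⁴.

Ix ≈ 1.20 × 10⁸ mm⁴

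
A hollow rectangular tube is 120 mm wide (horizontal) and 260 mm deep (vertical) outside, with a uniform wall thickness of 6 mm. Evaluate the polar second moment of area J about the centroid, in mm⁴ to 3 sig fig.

Decompose the section into non-overlapping parts with the origin at the bottom-left of its bounding rectangle.
Outer rectangle: 120 × 260, A = 31 200 mm², y = 130 mm, Ī = 175 760 000 mm⁴.
Inner void (subtracted): 108 × 248, A = 26 784 mm², y = 130 mm, Ī = 137 276 928 mm⁴.
By symmetry the centroid is at mid-height, ȳ = 130 mm.
All pieces are centred on the centroidal x-axis, so I = ΣĪ (holes subtracted) = 38 483 072 mm⁴.
Repeating about the centroidal y-axis gives I_y = 11 405 952 mm⁴.
Polar second moment: J = I_x + I_y = 49 889 024 mm⁴.

J ≈ 4.99 × 10⁷ mm⁴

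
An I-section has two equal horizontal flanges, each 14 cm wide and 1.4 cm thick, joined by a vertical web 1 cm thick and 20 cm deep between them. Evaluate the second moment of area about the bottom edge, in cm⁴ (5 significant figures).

Treat the section as a set of non-overlapping primitives; coordinates are from the bounding-box lower-left.
Bottom flange: 14 × 1.4, A = 19.6 cm², y = 0.7 cm, Ī = 3.201333 cm⁴.
Web: 1 × 20, A = 20 cm², y = 11.4 cm, Ī = 666.6667 cm⁴.
Top flange: 14 × 1.4, A = 19.6 cm², y = 22.1 cm, Ī = 3.201333 cm⁴.
Transfer each piece to the base of the section using Ī + A·d² with d = y − 0:
  bottom flange: d = 0.7 cm → contributes +12.80533 cm⁴
  web: d = 11.4 cm → contributes +3265.867 cm⁴
  top flange: d = 22.1 cm → contributes +9576.037 cm⁴
Total I = 12854.71 cm⁴.

I_base ≈ 1.2855 × 10⁴ cm⁴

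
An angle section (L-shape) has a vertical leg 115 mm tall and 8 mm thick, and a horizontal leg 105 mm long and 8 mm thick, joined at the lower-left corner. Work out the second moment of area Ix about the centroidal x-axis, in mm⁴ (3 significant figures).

Ix ≈ 2.22 × 10⁶ mm⁴

Split into non-overlapping primitives; take the origin at the lower-left of the bounding box.
Vertical leg: 8 × 115, A = 920 mm², y = 57.5 mm, Ī = 1 013 917 mm⁴.
Horizontal leg (remainder): 97 × 8, A = 776 mm², y = 4 mm, Ī = 4138.7 mm⁴.
Centroid: ȳ = ΣA·y / ΣA = 33.021 mm.
Transfer each piece to the centroidal x-axis using Ī + A·d² with d = y − 33.021:
  vertical leg: d = 24.479 mm → contributes +1 565 190 mm⁴
  horizontal leg (remainder): d = -29.021 mm → contributes +657 710 mm⁴
Total I = 2 222 901 mm⁴.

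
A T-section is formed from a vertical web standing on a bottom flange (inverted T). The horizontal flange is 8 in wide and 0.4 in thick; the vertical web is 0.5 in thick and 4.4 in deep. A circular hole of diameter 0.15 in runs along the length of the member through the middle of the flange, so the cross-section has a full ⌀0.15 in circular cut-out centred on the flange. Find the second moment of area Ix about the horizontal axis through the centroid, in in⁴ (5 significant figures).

Split into non-overlapping primitives; take the origin at the lower-left of the bounding box.
Flange: 8 × 0.4, A = 3.2 in², y = 0.2 in, Ī = 0.04266667 in⁴.
Web: 0.5 × 4.4, A = 2.2 in², y = 2.6 in, Ī = 3.549333 in⁴.
Hole (subtracted): ⌀0.15, A = 0.01767146 in², y = 0.2 in, Ī = 0.00002485049 in⁴.
Centroid: ȳ = ΣA·y / ΣA = 1.180988 in.
Transfer each piece to the horizontal axis through the centroid using Ī + A·d² with d = y − 1.180988:
  flange: d = -0.9809881 in → contributes +3.122147 in⁴
  web: d = 1.419012 in → contributes +7.979242 in⁴
  hole: d = -0.9809881 in → contributes −0.01703076 in⁴
Total I = 11.08436 in⁴.

Ix ≈ 11.084 in⁴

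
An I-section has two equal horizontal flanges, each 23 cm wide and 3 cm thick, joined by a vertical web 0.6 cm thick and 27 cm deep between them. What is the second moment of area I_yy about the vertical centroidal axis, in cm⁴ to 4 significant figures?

I_yy ≈ 6084 cm⁴

Split into non-overlapping primitives; take the origin at the lower-left of the bounding box.
Bottom flange: 23 × 3, A = 69 cm², x = 11.5 cm, Ī = 3041.75 cm⁴.
Web: 0.6 × 27, A = 16.2 cm², x = 11.5 cm, Ī = 0.486 cm⁴.
Top flange: 23 × 3, A = 69 cm², x = 11.5 cm, Ī = 3041.75 cm⁴.
By symmetry the centroid is at mid-width, x̄ = 11.5 cm.
All pieces are centred on the vertical centroidal axis, so I = ΣĪ = 6083.99 cm⁴.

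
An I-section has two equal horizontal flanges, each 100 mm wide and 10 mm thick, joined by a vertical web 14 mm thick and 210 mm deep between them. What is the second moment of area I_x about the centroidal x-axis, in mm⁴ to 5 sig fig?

Split into non-overlapping primitives; take the origin at the lower-left of the bounding box.
Bottom flange: 100 × 10, A = 1 000 mm², y = 5 mm, Ī = 8333.333 mm⁴.
Web: 14 × 210, A = 2 940 mm², y = 115 mm, Ī = 10 804 500 mm⁴.
Top flange: 100 × 10, A = 1 000 mm², y = 225 mm, Ī = 8333.333 mm⁴.
By symmetry the centroid is at mid-height, ȳ = 115 mm.
Transfer each piece to the centroidal x-axis using Ī + A·d² with d = y − 115:
  bottom flange: d = -110 mm → contributes +12 108 333 mm⁴
  web: d = 0 mm → contributes +10 804 500 mm⁴
  top flange: d = 110 mm → contributes +12 108 333 mm⁴
Total I = 35 021 167 mm⁴.

I_x ≈ 3.5021 × 10⁷ mm⁴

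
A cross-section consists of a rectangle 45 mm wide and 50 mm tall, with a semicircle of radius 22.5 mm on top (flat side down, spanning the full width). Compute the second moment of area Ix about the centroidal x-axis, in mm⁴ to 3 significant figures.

Ix ≈ 1.20 × 10⁶ mm⁴

Treat the section as a set of non-overlapping primitives; coordinates are from the bounding-box lower-left.
Rectangular body: 45 × 50, A = 2 250 mm², y = 25 mm, Ī = 468 750 mm⁴.
Semicircular cap: semicircle r = 22.5, A = 795.22 mm², y = 59.549 mm, Ī = 28 130 mm⁴.
Centroid: ȳ = ΣA·y / ΣA = 34.022 mm.
Transfer each piece to the centroidal x-axis using Ī + A·d² with d = y − 34.022:
  rectangular body: d = -9.0221 mm → contributes +651 895 mm⁴
  semicircular cap: d = 25.527 mm → contributes +546 323 mm⁴
Total I = 1 198 218 mm⁴.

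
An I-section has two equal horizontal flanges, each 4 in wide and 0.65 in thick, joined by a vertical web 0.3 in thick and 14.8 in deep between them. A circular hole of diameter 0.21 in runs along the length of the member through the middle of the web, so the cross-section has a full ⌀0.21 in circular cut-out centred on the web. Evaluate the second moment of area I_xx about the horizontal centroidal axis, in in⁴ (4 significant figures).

I_xx ≈ 391.5 in⁴

Decompose the section into non-overlapping parts with the origin at the bottom-left of its bounding rectangle.
Bottom flange: 4 × 0.65, A = 2.6 in², y = 0.325 in, Ī = 0.0915417 in⁴.
Web: 0.3 × 14.8, A = 4.44 in², y = 8.05 in, Ī = 81.0448 in⁴.
Top flange: 4 × 0.65, A = 2.6 in², y = 15.775 in, Ī = 0.0915417 in⁴.
Hole (subtracted): ⌀0.21, A = 0.0346361 in², y = 8.05 in, Ī = 0.0000954656 in⁴.
By symmetry the centroid is at mid-height, ȳ = 8.05 in.
Transfer each piece to the horizontal centroidal axis using Ī + A·d² with d = y − 8.05:
  bottom flange: d = -7.725 in → contributes +155.248 in⁴
  web: d = 0 in → contributes +81.0448 in⁴
  top flange: d = 7.725 in → contributes +155.248 in⁴
  hole: d = 0 in → contributes −0.0000954656 in⁴
Total I = 391.541 in⁴.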